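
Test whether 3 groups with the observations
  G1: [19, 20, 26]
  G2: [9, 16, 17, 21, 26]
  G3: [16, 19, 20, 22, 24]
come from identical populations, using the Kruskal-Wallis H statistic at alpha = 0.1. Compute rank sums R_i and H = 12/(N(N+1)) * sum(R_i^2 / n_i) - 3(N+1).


Step 1: Combine all N = 13 observations and assign midranks.
sorted (value, group, rank): (9,G2,1), (16,G2,2.5), (16,G3,2.5), (17,G2,4), (19,G1,5.5), (19,G3,5.5), (20,G1,7.5), (20,G3,7.5), (21,G2,9), (22,G3,10), (24,G3,11), (26,G1,12.5), (26,G2,12.5)
Step 2: Sum ranks within each group.
R_1 = 25.5 (n_1 = 3)
R_2 = 29 (n_2 = 5)
R_3 = 36.5 (n_3 = 5)
Step 3: H = 12/(N(N+1)) * sum(R_i^2/n_i) - 3(N+1)
     = 12/(13*14) * (25.5^2/3 + 29^2/5 + 36.5^2/5) - 3*14
     = 0.065934 * 651.4 - 42
     = 0.949451.
Step 4: Ties present; correction factor C = 1 - 24/(13^3 - 13) = 0.989011. Corrected H = 0.949451 / 0.989011 = 0.960000.
Step 5: Under H0, H ~ chi^2(2); p-value = 0.618783.
Step 6: alpha = 0.1. fail to reject H0.

H = 0.9600, df = 2, p = 0.618783, fail to reject H0.


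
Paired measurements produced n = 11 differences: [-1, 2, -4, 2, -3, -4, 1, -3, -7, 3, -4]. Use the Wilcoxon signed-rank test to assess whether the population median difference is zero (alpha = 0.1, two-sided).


Step 1: Drop any zero differences (none here) and take |d_i|.
|d| = [1, 2, 4, 2, 3, 4, 1, 3, 7, 3, 4]
Step 2: Midrank |d_i| (ties get averaged ranks).
ranks: |1|->1.5, |2|->3.5, |4|->9, |2|->3.5, |3|->6, |4|->9, |1|->1.5, |3|->6, |7|->11, |3|->6, |4|->9
Step 3: Attach original signs; sum ranks with positive sign and with negative sign.
W+ = 3.5 + 3.5 + 1.5 + 6 = 14.5
W- = 1.5 + 9 + 6 + 9 + 6 + 11 + 9 = 51.5
(Check: W+ + W- = 66 should equal n(n+1)/2 = 66.)
Step 4: Test statistic W = min(W+, W-) = 14.5.
Step 5: Ties in |d|, so use the tie-corrected normal approximation.
        E[W] = n(n+1)/4 = 11*12/4 = 33.
        Tie groups: |d|=1 (t=2), |d|=2 (t=2), |d|=3 (t=3), |d|=4 (t=3); sum(t^3 - t) = 60.
        Var[W] = n(n+1)(2n+1)/24 - sum(t^3-t)/48 = 3036/24 - 60/48 = 125.25.
        z = (W - E[W]) / sqrt(Var[W]) = (14.5 - 33) / 11.1915 = -1.6530.
        Two-sided p = 2*Phi(z) = 0.098323.
Step 6: alpha = 0.1. reject H0.

W+ = 14.5, W- = 51.5, W = min = 14.5, p = 0.098323, reject H0.


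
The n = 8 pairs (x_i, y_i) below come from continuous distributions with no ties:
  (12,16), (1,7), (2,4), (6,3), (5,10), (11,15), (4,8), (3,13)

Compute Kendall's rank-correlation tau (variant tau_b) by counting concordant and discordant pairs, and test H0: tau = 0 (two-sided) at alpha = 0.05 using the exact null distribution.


Step 1: Enumerate the 28 unordered pairs (i,j) with i<j and classify each by sign(x_j-x_i) * sign(y_j-y_i).
  (1,2):dx=-11,dy=-9->C; (1,3):dx=-10,dy=-12->C; (1,4):dx=-6,dy=-13->C; (1,5):dx=-7,dy=-6->C
  (1,6):dx=-1,dy=-1->C; (1,7):dx=-8,dy=-8->C; (1,8):dx=-9,dy=-3->C; (2,3):dx=+1,dy=-3->D
  (2,4):dx=+5,dy=-4->D; (2,5):dx=+4,dy=+3->C; (2,6):dx=+10,dy=+8->C; (2,7):dx=+3,dy=+1->C
  (2,8):dx=+2,dy=+6->C; (3,4):dx=+4,dy=-1->D; (3,5):dx=+3,dy=+6->C; (3,6):dx=+9,dy=+11->C
  (3,7):dx=+2,dy=+4->C; (3,8):dx=+1,dy=+9->C; (4,5):dx=-1,dy=+7->D; (4,6):dx=+5,dy=+12->C
  (4,7):dx=-2,dy=+5->D; (4,8):dx=-3,dy=+10->D; (5,6):dx=+6,dy=+5->C; (5,7):dx=-1,dy=-2->C
  (5,8):dx=-2,dy=+3->D; (6,7):dx=-7,dy=-7->C; (6,8):dx=-8,dy=-2->C; (7,8):dx=-1,dy=+5->D
Step 2: C = 20, D = 8, total pairs = 28.
Step 3: tau = (C - D)/(n(n-1)/2) = (20 - 8)/28 = 0.428571.
Step 4: Exact two-sided p-value (enumerate n! = 40320 permutations of y under H0): p = 0.178869.
Step 5: alpha = 0.05. fail to reject H0.

tau_b = 0.4286 (C=20, D=8), p = 0.178869, fail to reject H0.


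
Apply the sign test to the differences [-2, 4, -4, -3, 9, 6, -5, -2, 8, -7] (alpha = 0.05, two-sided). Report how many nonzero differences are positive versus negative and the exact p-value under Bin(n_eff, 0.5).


Step 1: Discard zero differences. Original n = 10; n_eff = number of nonzero differences = 10.
Nonzero differences (with sign): -2, +4, -4, -3, +9, +6, -5, -2, +8, -7
Step 2: Count signs: positive = 4, negative = 6.
Step 3: Under H0: P(positive) = 0.5, so the number of positives S ~ Bin(10, 0.5).
Step 4: Two-sided exact p-value = sum of Bin(10,0.5) probabilities at or below the observed probability = 0.753906.
Step 5: alpha = 0.05. fail to reject H0.

n_eff = 10, pos = 4, neg = 6, p = 0.753906, fail to reject H0.


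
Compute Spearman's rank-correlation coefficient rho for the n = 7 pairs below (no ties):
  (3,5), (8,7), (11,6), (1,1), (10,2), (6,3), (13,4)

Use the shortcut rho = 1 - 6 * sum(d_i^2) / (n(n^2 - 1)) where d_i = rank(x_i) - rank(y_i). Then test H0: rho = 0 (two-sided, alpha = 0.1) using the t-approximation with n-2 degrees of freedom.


Step 1: Rank x and y separately (midranks; no ties here).
rank(x): 3->2, 8->4, 11->6, 1->1, 10->5, 6->3, 13->7
rank(y): 5->5, 7->7, 6->6, 1->1, 2->2, 3->3, 4->4
Step 2: d_i = R_x(i) - R_y(i); compute d_i^2.
  (2-5)^2=9, (4-7)^2=9, (6-6)^2=0, (1-1)^2=0, (5-2)^2=9, (3-3)^2=0, (7-4)^2=9
sum(d^2) = 36.
Step 3: rho = 1 - 6*36 / (7*(7^2 - 1)) = 1 - 216/336 = 0.357143.
Step 4: Under H0, t = rho * sqrt((n-2)/(1-rho^2)) = 0.8550 ~ t(5).
Step 5: Two-sided p-value from the t-distribution with 5 df = 0.431611.
Step 6: alpha = 0.1. fail to reject H0.

rho = 0.3571, p = 0.431611, fail to reject H0 at alpha = 0.1.


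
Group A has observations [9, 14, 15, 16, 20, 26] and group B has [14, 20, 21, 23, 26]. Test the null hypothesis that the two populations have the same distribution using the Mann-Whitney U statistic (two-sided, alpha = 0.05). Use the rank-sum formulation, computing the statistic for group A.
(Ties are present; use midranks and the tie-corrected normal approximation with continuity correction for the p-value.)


Step 1: Combine and sort all 11 observations; assign midranks.
sorted (value, group): (9,X), (14,X), (14,Y), (15,X), (16,X), (20,X), (20,Y), (21,Y), (23,Y), (26,X), (26,Y)
ranks: 9->1, 14->2.5, 14->2.5, 15->4, 16->5, 20->6.5, 20->6.5, 21->8, 23->9, 26->10.5, 26->10.5
Step 2: Rank sum for X: R1 = 1 + 2.5 + 4 + 5 + 6.5 + 10.5 = 29.5.
Step 3: U_X = R1 - n1(n1+1)/2 = 29.5 - 6*7/2 = 29.5 - 21 = 8.5.
       U_Y = n1*n2 - U_X = 30 - 8.5 = 21.5.
Step 4: Ties are present, so use the tie-corrected normal approximation (with continuity correction) for the p-value.
Step 5: p-value = 0.270031; compare to alpha = 0.05. fail to reject H0.

U_X = 8.5, p = 0.270031, fail to reject H0 at alpha = 0.05.


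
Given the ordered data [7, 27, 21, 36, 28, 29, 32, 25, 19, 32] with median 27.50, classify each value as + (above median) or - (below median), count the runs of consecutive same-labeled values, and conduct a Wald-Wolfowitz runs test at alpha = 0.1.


Step 1: Compute median = 27.50; label A = above, B = below.
Labels in order: BBBAAAABBA  (n_A = 5, n_B = 5)
Step 2: Count runs R = 4.
Step 3: Under H0 (random ordering), E[R] = 2*n_A*n_B/(n_A+n_B) + 1 = 2*5*5/10 + 1 = 6.0000.
        Var[R] = 2*n_A*n_B*(2*n_A*n_B - n_A - n_B) / ((n_A+n_B)^2 * (n_A+n_B-1)) = 2000/900 = 2.2222.
        SD[R] = 1.4907.
Step 4: Continuity-corrected z = (R + 0.5 - E[R]) / SD[R] = (4 + 0.5 - 6.0000) / 1.4907 = -1.0062.
Step 5: Two-sided p-value via normal approximation = 2*(1 - Phi(|z|)) = 0.314305.
Step 6: alpha = 0.1. fail to reject H0.

R = 4, z = -1.0062, p = 0.314305, fail to reject H0.


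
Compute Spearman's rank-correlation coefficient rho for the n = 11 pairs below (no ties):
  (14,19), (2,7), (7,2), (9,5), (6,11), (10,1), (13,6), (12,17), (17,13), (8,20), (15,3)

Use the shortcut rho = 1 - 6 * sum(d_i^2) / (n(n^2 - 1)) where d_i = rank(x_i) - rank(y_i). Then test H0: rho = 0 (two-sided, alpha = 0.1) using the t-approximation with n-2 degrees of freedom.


Step 1: Rank x and y separately (midranks; no ties here).
rank(x): 14->9, 2->1, 7->3, 9->5, 6->2, 10->6, 13->8, 12->7, 17->11, 8->4, 15->10
rank(y): 19->10, 7->6, 2->2, 5->4, 11->7, 1->1, 6->5, 17->9, 13->8, 20->11, 3->3
Step 2: d_i = R_x(i) - R_y(i); compute d_i^2.
  (9-10)^2=1, (1-6)^2=25, (3-2)^2=1, (5-4)^2=1, (2-7)^2=25, (6-1)^2=25, (8-5)^2=9, (7-9)^2=4, (11-8)^2=9, (4-11)^2=49, (10-3)^2=49
sum(d^2) = 198.
Step 3: rho = 1 - 6*198 / (11*(11^2 - 1)) = 1 - 1188/1320 = 0.100000.
Step 4: Under H0, t = rho * sqrt((n-2)/(1-rho^2)) = 0.3015 ~ t(9).
Step 5: Two-sided p-value from the t-distribution with 9 df = 0.769875.
Step 6: alpha = 0.1. fail to reject H0.

rho = 0.1000, p = 0.769875, fail to reject H0 at alpha = 0.1.


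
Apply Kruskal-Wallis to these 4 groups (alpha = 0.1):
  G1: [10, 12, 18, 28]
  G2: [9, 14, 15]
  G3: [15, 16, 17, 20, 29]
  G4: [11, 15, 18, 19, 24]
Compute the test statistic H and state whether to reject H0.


Step 1: Combine all N = 17 observations and assign midranks.
sorted (value, group, rank): (9,G2,1), (10,G1,2), (11,G4,3), (12,G1,4), (14,G2,5), (15,G2,7), (15,G3,7), (15,G4,7), (16,G3,9), (17,G3,10), (18,G1,11.5), (18,G4,11.5), (19,G4,13), (20,G3,14), (24,G4,15), (28,G1,16), (29,G3,17)
Step 2: Sum ranks within each group.
R_1 = 33.5 (n_1 = 4)
R_2 = 13 (n_2 = 3)
R_3 = 57 (n_3 = 5)
R_4 = 49.5 (n_4 = 5)
Step 3: H = 12/(N(N+1)) * sum(R_i^2/n_i) - 3(N+1)
     = 12/(17*18) * (33.5^2/4 + 13^2/3 + 57^2/5 + 49.5^2/5) - 3*18
     = 0.039216 * 1476.75 - 54
     = 3.911601.
Step 4: Ties present; correction factor C = 1 - 30/(17^3 - 17) = 0.993873. Corrected H = 3.911601 / 0.993873 = 3.935717.
Step 5: Under H0, H ~ chi^2(3); p-value = 0.268490.
Step 6: alpha = 0.1. fail to reject H0.

H = 3.9357, df = 3, p = 0.268490, fail to reject H0.


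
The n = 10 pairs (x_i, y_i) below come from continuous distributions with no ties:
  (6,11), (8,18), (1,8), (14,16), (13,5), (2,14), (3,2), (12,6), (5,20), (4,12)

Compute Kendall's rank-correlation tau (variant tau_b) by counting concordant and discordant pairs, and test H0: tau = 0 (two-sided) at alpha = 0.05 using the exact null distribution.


Step 1: Enumerate the 45 unordered pairs (i,j) with i<j and classify each by sign(x_j-x_i) * sign(y_j-y_i).
  (1,2):dx=+2,dy=+7->C; (1,3):dx=-5,dy=-3->C; (1,4):dx=+8,dy=+5->C; (1,5):dx=+7,dy=-6->D
  (1,6):dx=-4,dy=+3->D; (1,7):dx=-3,dy=-9->C; (1,8):dx=+6,dy=-5->D; (1,9):dx=-1,dy=+9->D
  (1,10):dx=-2,dy=+1->D; (2,3):dx=-7,dy=-10->C; (2,4):dx=+6,dy=-2->D; (2,5):dx=+5,dy=-13->D
  (2,6):dx=-6,dy=-4->C; (2,7):dx=-5,dy=-16->C; (2,8):dx=+4,dy=-12->D; (2,9):dx=-3,dy=+2->D
  (2,10):dx=-4,dy=-6->C; (3,4):dx=+13,dy=+8->C; (3,5):dx=+12,dy=-3->D; (3,6):dx=+1,dy=+6->C
  (3,7):dx=+2,dy=-6->D; (3,8):dx=+11,dy=-2->D; (3,9):dx=+4,dy=+12->C; (3,10):dx=+3,dy=+4->C
  (4,5):dx=-1,dy=-11->C; (4,6):dx=-12,dy=-2->C; (4,7):dx=-11,dy=-14->C; (4,8):dx=-2,dy=-10->C
  (4,9):dx=-9,dy=+4->D; (4,10):dx=-10,dy=-4->C; (5,6):dx=-11,dy=+9->D; (5,7):dx=-10,dy=-3->C
  (5,8):dx=-1,dy=+1->D; (5,9):dx=-8,dy=+15->D; (5,10):dx=-9,dy=+7->D; (6,7):dx=+1,dy=-12->D
  (6,8):dx=+10,dy=-8->D; (6,9):dx=+3,dy=+6->C; (6,10):dx=+2,dy=-2->D; (7,8):dx=+9,dy=+4->C
  (7,9):dx=+2,dy=+18->C; (7,10):dx=+1,dy=+10->C; (8,9):dx=-7,dy=+14->D; (8,10):dx=-8,dy=+6->D
  (9,10):dx=-1,dy=-8->C
Step 2: C = 23, D = 22, total pairs = 45.
Step 3: tau = (C - D)/(n(n-1)/2) = (23 - 22)/45 = 0.022222.
Step 4: Exact two-sided p-value (enumerate n! = 3628800 permutations of y under H0): p = 1.000000.
Step 5: alpha = 0.05. fail to reject H0.

tau_b = 0.0222 (C=23, D=22), p = 1.000000, fail to reject H0.


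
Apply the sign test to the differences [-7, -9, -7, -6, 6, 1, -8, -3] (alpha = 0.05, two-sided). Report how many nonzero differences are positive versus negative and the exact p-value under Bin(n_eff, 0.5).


Step 1: Discard zero differences. Original n = 8; n_eff = number of nonzero differences = 8.
Nonzero differences (with sign): -7, -9, -7, -6, +6, +1, -8, -3
Step 2: Count signs: positive = 2, negative = 6.
Step 3: Under H0: P(positive) = 0.5, so the number of positives S ~ Bin(8, 0.5).
Step 4: Two-sided exact p-value = sum of Bin(8,0.5) probabilities at or below the observed probability = 0.289062.
Step 5: alpha = 0.05. fail to reject H0.

n_eff = 8, pos = 2, neg = 6, p = 0.289062, fail to reject H0.


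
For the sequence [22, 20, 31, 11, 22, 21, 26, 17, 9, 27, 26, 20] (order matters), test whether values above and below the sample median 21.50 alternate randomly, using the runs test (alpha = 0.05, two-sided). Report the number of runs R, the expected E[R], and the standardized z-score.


Step 1: Compute median = 21.50; label A = above, B = below.
Labels in order: ABABABABBAAB  (n_A = 6, n_B = 6)
Step 2: Count runs R = 10.
Step 3: Under H0 (random ordering), E[R] = 2*n_A*n_B/(n_A+n_B) + 1 = 2*6*6/12 + 1 = 7.0000.
        Var[R] = 2*n_A*n_B*(2*n_A*n_B - n_A - n_B) / ((n_A+n_B)^2 * (n_A+n_B-1)) = 4320/1584 = 2.7273.
        SD[R] = 1.6514.
Step 4: Continuity-corrected z = (R - 0.5 - E[R]) / SD[R] = (10 - 0.5 - 7.0000) / 1.6514 = 1.5138.
Step 5: Two-sided p-value via normal approximation = 2*(1 - Phi(|z|)) = 0.130070.
Step 6: alpha = 0.05. fail to reject H0.

R = 10, z = 1.5138, p = 0.130070, fail to reject H0.


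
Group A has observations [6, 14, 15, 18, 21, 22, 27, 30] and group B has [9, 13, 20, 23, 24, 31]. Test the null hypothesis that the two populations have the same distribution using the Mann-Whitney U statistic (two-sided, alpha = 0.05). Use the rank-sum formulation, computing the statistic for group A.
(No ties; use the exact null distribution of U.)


Step 1: Combine and sort all 14 observations; assign midranks.
sorted (value, group): (6,X), (9,Y), (13,Y), (14,X), (15,X), (18,X), (20,Y), (21,X), (22,X), (23,Y), (24,Y), (27,X), (30,X), (31,Y)
ranks: 6->1, 9->2, 13->3, 14->4, 15->5, 18->6, 20->7, 21->8, 22->9, 23->10, 24->11, 27->12, 30->13, 31->14
Step 2: Rank sum for X: R1 = 1 + 4 + 5 + 6 + 8 + 9 + 12 + 13 = 58.
Step 3: U_X = R1 - n1(n1+1)/2 = 58 - 8*9/2 = 58 - 36 = 22.
       U_Y = n1*n2 - U_X = 48 - 22 = 26.
Step 4: No ties, so the exact null distribution of U (based on enumerating the C(14,8) = 3003 equally likely rank assignments) gives the two-sided p-value.
Step 5: p-value = 0.851815; compare to alpha = 0.05. fail to reject H0.

U_X = 22, p = 0.851815, fail to reject H0 at alpha = 0.05.


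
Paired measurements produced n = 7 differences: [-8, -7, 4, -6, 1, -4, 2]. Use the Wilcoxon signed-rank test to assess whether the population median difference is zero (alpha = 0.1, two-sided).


Step 1: Drop any zero differences (none here) and take |d_i|.
|d| = [8, 7, 4, 6, 1, 4, 2]
Step 2: Midrank |d_i| (ties get averaged ranks).
ranks: |8|->7, |7|->6, |4|->3.5, |6|->5, |1|->1, |4|->3.5, |2|->2
Step 3: Attach original signs; sum ranks with positive sign and with negative sign.
W+ = 3.5 + 1 + 2 = 6.5
W- = 7 + 6 + 5 + 3.5 = 21.5
(Check: W+ + W- = 28 should equal n(n+1)/2 = 28.)
Step 4: Test statistic W = min(W+, W-) = 6.5.
Step 5: Ties in |d|, so use the tie-corrected normal approximation.
        E[W] = n(n+1)/4 = 7*8/4 = 14.
        Tie groups: |d|=4 (t=2); sum(t^3 - t) = 6.
        Var[W] = n(n+1)(2n+1)/24 - sum(t^3-t)/48 = 840/24 - 6/48 = 34.875.
        z = (W - E[W]) / sqrt(Var[W]) = (6.5 - 14) / 5.9055 = -1.2700.
        Two-sided p = 2*Phi(z) = 0.204084.
Step 6: alpha = 0.1. fail to reject H0.

W+ = 6.5, W- = 21.5, W = min = 6.5, p = 0.204084, fail to reject H0.


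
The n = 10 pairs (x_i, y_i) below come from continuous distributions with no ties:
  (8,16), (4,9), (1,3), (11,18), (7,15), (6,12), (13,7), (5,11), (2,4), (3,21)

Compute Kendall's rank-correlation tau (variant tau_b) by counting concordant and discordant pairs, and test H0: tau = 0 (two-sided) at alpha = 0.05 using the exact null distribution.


Step 1: Enumerate the 45 unordered pairs (i,j) with i<j and classify each by sign(x_j-x_i) * sign(y_j-y_i).
  (1,2):dx=-4,dy=-7->C; (1,3):dx=-7,dy=-13->C; (1,4):dx=+3,dy=+2->C; (1,5):dx=-1,dy=-1->C
  (1,6):dx=-2,dy=-4->C; (1,7):dx=+5,dy=-9->D; (1,8):dx=-3,dy=-5->C; (1,9):dx=-6,dy=-12->C
  (1,10):dx=-5,dy=+5->D; (2,3):dx=-3,dy=-6->C; (2,4):dx=+7,dy=+9->C; (2,5):dx=+3,dy=+6->C
  (2,6):dx=+2,dy=+3->C; (2,7):dx=+9,dy=-2->D; (2,8):dx=+1,dy=+2->C; (2,9):dx=-2,dy=-5->C
  (2,10):dx=-1,dy=+12->D; (3,4):dx=+10,dy=+15->C; (3,5):dx=+6,dy=+12->C; (3,6):dx=+5,dy=+9->C
  (3,7):dx=+12,dy=+4->C; (3,8):dx=+4,dy=+8->C; (3,9):dx=+1,dy=+1->C; (3,10):dx=+2,dy=+18->C
  (4,5):dx=-4,dy=-3->C; (4,6):dx=-5,dy=-6->C; (4,7):dx=+2,dy=-11->D; (4,8):dx=-6,dy=-7->C
  (4,9):dx=-9,dy=-14->C; (4,10):dx=-8,dy=+3->D; (5,6):dx=-1,dy=-3->C; (5,7):dx=+6,dy=-8->D
  (5,8):dx=-2,dy=-4->C; (5,9):dx=-5,dy=-11->C; (5,10):dx=-4,dy=+6->D; (6,7):dx=+7,dy=-5->D
  (6,8):dx=-1,dy=-1->C; (6,9):dx=-4,dy=-8->C; (6,10):dx=-3,dy=+9->D; (7,8):dx=-8,dy=+4->D
  (7,9):dx=-11,dy=-3->C; (7,10):dx=-10,dy=+14->D; (8,9):dx=-3,dy=-7->C; (8,10):dx=-2,dy=+10->D
  (9,10):dx=+1,dy=+17->C
Step 2: C = 32, D = 13, total pairs = 45.
Step 3: tau = (C - D)/(n(n-1)/2) = (32 - 13)/45 = 0.422222.
Step 4: Exact two-sided p-value (enumerate n! = 3628800 permutations of y under H0): p = 0.108313.
Step 5: alpha = 0.05. fail to reject H0.

tau_b = 0.4222 (C=32, D=13), p = 0.108313, fail to reject H0.


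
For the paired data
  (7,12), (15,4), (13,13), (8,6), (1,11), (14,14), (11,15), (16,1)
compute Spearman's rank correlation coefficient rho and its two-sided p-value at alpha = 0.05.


Step 1: Rank x and y separately (midranks; no ties here).
rank(x): 7->2, 15->7, 13->5, 8->3, 1->1, 14->6, 11->4, 16->8
rank(y): 12->5, 4->2, 13->6, 6->3, 11->4, 14->7, 15->8, 1->1
Step 2: d_i = R_x(i) - R_y(i); compute d_i^2.
  (2-5)^2=9, (7-2)^2=25, (5-6)^2=1, (3-3)^2=0, (1-4)^2=9, (6-7)^2=1, (4-8)^2=16, (8-1)^2=49
sum(d^2) = 110.
Step 3: rho = 1 - 6*110 / (8*(8^2 - 1)) = 1 - 660/504 = -0.309524.
Step 4: Under H0, t = rho * sqrt((n-2)/(1-rho^2)) = -0.7973 ~ t(6).
Step 5: Two-sided p-value from the t-distribution with 6 df = 0.455645.
Step 6: alpha = 0.05. fail to reject H0.

rho = -0.3095, p = 0.455645, fail to reject H0 at alpha = 0.05.


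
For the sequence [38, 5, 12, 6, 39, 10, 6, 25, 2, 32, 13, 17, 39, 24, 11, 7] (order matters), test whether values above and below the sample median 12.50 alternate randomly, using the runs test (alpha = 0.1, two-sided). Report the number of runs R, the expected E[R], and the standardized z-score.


Step 1: Compute median = 12.50; label A = above, B = below.
Labels in order: ABBBABBABAAAAABB  (n_A = 8, n_B = 8)
Step 2: Count runs R = 8.
Step 3: Under H0 (random ordering), E[R] = 2*n_A*n_B/(n_A+n_B) + 1 = 2*8*8/16 + 1 = 9.0000.
        Var[R] = 2*n_A*n_B*(2*n_A*n_B - n_A - n_B) / ((n_A+n_B)^2 * (n_A+n_B-1)) = 14336/3840 = 3.7333.
        SD[R] = 1.9322.
Step 4: Continuity-corrected z = (R + 0.5 - E[R]) / SD[R] = (8 + 0.5 - 9.0000) / 1.9322 = -0.2588.
Step 5: Two-sided p-value via normal approximation = 2*(1 - Phi(|z|)) = 0.795809.
Step 6: alpha = 0.1. fail to reject H0.

R = 8, z = -0.2588, p = 0.795809, fail to reject H0.


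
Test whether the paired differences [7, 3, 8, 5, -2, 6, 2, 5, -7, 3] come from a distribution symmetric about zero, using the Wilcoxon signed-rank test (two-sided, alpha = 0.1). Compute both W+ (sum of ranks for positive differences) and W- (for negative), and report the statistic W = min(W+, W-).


Step 1: Drop any zero differences (none here) and take |d_i|.
|d| = [7, 3, 8, 5, 2, 6, 2, 5, 7, 3]
Step 2: Midrank |d_i| (ties get averaged ranks).
ranks: |7|->8.5, |3|->3.5, |8|->10, |5|->5.5, |2|->1.5, |6|->7, |2|->1.5, |5|->5.5, |7|->8.5, |3|->3.5
Step 3: Attach original signs; sum ranks with positive sign and with negative sign.
W+ = 8.5 + 3.5 + 10 + 5.5 + 7 + 1.5 + 5.5 + 3.5 = 45
W- = 1.5 + 8.5 = 10
(Check: W+ + W- = 55 should equal n(n+1)/2 = 55.)
Step 4: Test statistic W = min(W+, W-) = 10.
Step 5: Ties in |d|, so use the tie-corrected normal approximation.
        E[W] = n(n+1)/4 = 10*11/4 = 27.5.
        Tie groups: |d|=2 (t=2), |d|=3 (t=2), |d|=5 (t=2), |d|=7 (t=2); sum(t^3 - t) = 24.
        Var[W] = n(n+1)(2n+1)/24 - sum(t^3-t)/48 = 2310/24 - 24/48 = 95.75.
        z = (W - E[W]) / sqrt(Var[W]) = (10 - 27.5) / 9.7852 = -1.7884.
        Two-sided p = 2*Phi(z) = 0.073709.
Step 6: alpha = 0.1. reject H0.

W+ = 45, W- = 10, W = min = 10, p = 0.073709, reject H0.


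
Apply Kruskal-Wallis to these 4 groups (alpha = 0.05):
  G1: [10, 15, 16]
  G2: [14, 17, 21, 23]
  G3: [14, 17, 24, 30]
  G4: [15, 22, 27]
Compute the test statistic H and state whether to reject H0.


Step 1: Combine all N = 14 observations and assign midranks.
sorted (value, group, rank): (10,G1,1), (14,G2,2.5), (14,G3,2.5), (15,G1,4.5), (15,G4,4.5), (16,G1,6), (17,G2,7.5), (17,G3,7.5), (21,G2,9), (22,G4,10), (23,G2,11), (24,G3,12), (27,G4,13), (30,G3,14)
Step 2: Sum ranks within each group.
R_1 = 11.5 (n_1 = 3)
R_2 = 30 (n_2 = 4)
R_3 = 36 (n_3 = 4)
R_4 = 27.5 (n_4 = 3)
Step 3: H = 12/(N(N+1)) * sum(R_i^2/n_i) - 3(N+1)
     = 12/(14*15) * (11.5^2/3 + 30^2/4 + 36^2/4 + 27.5^2/3) - 3*15
     = 0.057143 * 845.167 - 45
     = 3.295238.
Step 4: Ties present; correction factor C = 1 - 18/(14^3 - 14) = 0.993407. Corrected H = 3.295238 / 0.993407 = 3.317109.
Step 5: Under H0, H ~ chi^2(3); p-value = 0.345268.
Step 6: alpha = 0.05. fail to reject H0.

H = 3.3171, df = 3, p = 0.345268, fail to reject H0.


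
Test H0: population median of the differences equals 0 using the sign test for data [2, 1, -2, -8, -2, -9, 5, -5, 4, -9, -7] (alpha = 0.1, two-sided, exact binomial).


Step 1: Discard zero differences. Original n = 11; n_eff = number of nonzero differences = 11.
Nonzero differences (with sign): +2, +1, -2, -8, -2, -9, +5, -5, +4, -9, -7
Step 2: Count signs: positive = 4, negative = 7.
Step 3: Under H0: P(positive) = 0.5, so the number of positives S ~ Bin(11, 0.5).
Step 4: Two-sided exact p-value = sum of Bin(11,0.5) probabilities at or below the observed probability = 0.548828.
Step 5: alpha = 0.1. fail to reject H0.

n_eff = 11, pos = 4, neg = 7, p = 0.548828, fail to reject H0.


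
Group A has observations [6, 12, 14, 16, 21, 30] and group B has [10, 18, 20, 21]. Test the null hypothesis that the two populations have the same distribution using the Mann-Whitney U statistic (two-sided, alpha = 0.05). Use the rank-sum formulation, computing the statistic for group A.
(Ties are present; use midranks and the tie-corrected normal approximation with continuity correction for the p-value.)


Step 1: Combine and sort all 10 observations; assign midranks.
sorted (value, group): (6,X), (10,Y), (12,X), (14,X), (16,X), (18,Y), (20,Y), (21,X), (21,Y), (30,X)
ranks: 6->1, 10->2, 12->3, 14->4, 16->5, 18->6, 20->7, 21->8.5, 21->8.5, 30->10
Step 2: Rank sum for X: R1 = 1 + 3 + 4 + 5 + 8.5 + 10 = 31.5.
Step 3: U_X = R1 - n1(n1+1)/2 = 31.5 - 6*7/2 = 31.5 - 21 = 10.5.
       U_Y = n1*n2 - U_X = 24 - 10.5 = 13.5.
Step 4: Ties are present, so use the tie-corrected normal approximation (with continuity correction) for the p-value.
Step 5: p-value = 0.830664; compare to alpha = 0.05. fail to reject H0.

U_X = 10.5, p = 0.830664, fail to reject H0 at alpha = 0.05.


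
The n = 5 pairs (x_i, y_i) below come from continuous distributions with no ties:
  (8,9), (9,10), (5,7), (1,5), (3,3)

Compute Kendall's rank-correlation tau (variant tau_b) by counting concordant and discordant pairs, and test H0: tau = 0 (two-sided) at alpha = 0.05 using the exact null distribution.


Step 1: Enumerate the 10 unordered pairs (i,j) with i<j and classify each by sign(x_j-x_i) * sign(y_j-y_i).
  (1,2):dx=+1,dy=+1->C; (1,3):dx=-3,dy=-2->C; (1,4):dx=-7,dy=-4->C; (1,5):dx=-5,dy=-6->C
  (2,3):dx=-4,dy=-3->C; (2,4):dx=-8,dy=-5->C; (2,5):dx=-6,dy=-7->C; (3,4):dx=-4,dy=-2->C
  (3,5):dx=-2,dy=-4->C; (4,5):dx=+2,dy=-2->D
Step 2: C = 9, D = 1, total pairs = 10.
Step 3: tau = (C - D)/(n(n-1)/2) = (9 - 1)/10 = 0.800000.
Step 4: Exact two-sided p-value (enumerate n! = 120 permutations of y under H0): p = 0.083333.
Step 5: alpha = 0.05. fail to reject H0.

tau_b = 0.8000 (C=9, D=1), p = 0.083333, fail to reject H0.


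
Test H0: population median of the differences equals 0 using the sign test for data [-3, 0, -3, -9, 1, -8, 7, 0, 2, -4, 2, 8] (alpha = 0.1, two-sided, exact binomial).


Step 1: Discard zero differences. Original n = 12; n_eff = number of nonzero differences = 10.
Nonzero differences (with sign): -3, -3, -9, +1, -8, +7, +2, -4, +2, +8
Step 2: Count signs: positive = 5, negative = 5.
Step 3: Under H0: P(positive) = 0.5, so the number of positives S ~ Bin(10, 0.5).
Step 4: Two-sided exact p-value = sum of Bin(10,0.5) probabilities at or below the observed probability = 1.000000.
Step 5: alpha = 0.1. fail to reject H0.

n_eff = 10, pos = 5, neg = 5, p = 1.000000, fail to reject H0.


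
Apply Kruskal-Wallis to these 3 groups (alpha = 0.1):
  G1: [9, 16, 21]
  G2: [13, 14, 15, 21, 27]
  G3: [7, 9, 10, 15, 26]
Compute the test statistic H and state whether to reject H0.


Step 1: Combine all N = 13 observations and assign midranks.
sorted (value, group, rank): (7,G3,1), (9,G1,2.5), (9,G3,2.5), (10,G3,4), (13,G2,5), (14,G2,6), (15,G2,7.5), (15,G3,7.5), (16,G1,9), (21,G1,10.5), (21,G2,10.5), (26,G3,12), (27,G2,13)
Step 2: Sum ranks within each group.
R_1 = 22 (n_1 = 3)
R_2 = 42 (n_2 = 5)
R_3 = 27 (n_3 = 5)
Step 3: H = 12/(N(N+1)) * sum(R_i^2/n_i) - 3(N+1)
     = 12/(13*14) * (22^2/3 + 42^2/5 + 27^2/5) - 3*14
     = 0.065934 * 659.933 - 42
     = 1.512088.
Step 4: Ties present; correction factor C = 1 - 18/(13^3 - 13) = 0.991758. Corrected H = 1.512088 / 0.991758 = 1.524654.
Step 5: Under H0, H ~ chi^2(2); p-value = 0.466579.
Step 6: alpha = 0.1. fail to reject H0.

H = 1.5247, df = 2, p = 0.466579, fail to reject H0.


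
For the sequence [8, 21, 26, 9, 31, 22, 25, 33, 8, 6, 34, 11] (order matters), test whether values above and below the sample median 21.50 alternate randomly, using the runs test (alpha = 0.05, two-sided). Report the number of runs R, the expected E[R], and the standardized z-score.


Step 1: Compute median = 21.50; label A = above, B = below.
Labels in order: BBABAAAABBAB  (n_A = 6, n_B = 6)
Step 2: Count runs R = 7.
Step 3: Under H0 (random ordering), E[R] = 2*n_A*n_B/(n_A+n_B) + 1 = 2*6*6/12 + 1 = 7.0000.
        Var[R] = 2*n_A*n_B*(2*n_A*n_B - n_A - n_B) / ((n_A+n_B)^2 * (n_A+n_B-1)) = 4320/1584 = 2.7273.
        SD[R] = 1.6514.
Step 4: R = E[R], so z = 0 with no continuity correction.
Step 5: Two-sided p-value via normal approximation = 2*(1 - Phi(|z|)) = 1.000000.
Step 6: alpha = 0.05. fail to reject H0.

R = 7, z = 0.0000, p = 1.000000, fail to reject H0.


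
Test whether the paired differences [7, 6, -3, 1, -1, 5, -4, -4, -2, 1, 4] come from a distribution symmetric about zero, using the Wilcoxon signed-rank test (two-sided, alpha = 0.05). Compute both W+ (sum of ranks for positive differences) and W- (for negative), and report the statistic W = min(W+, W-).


Step 1: Drop any zero differences (none here) and take |d_i|.
|d| = [7, 6, 3, 1, 1, 5, 4, 4, 2, 1, 4]
Step 2: Midrank |d_i| (ties get averaged ranks).
ranks: |7|->11, |6|->10, |3|->5, |1|->2, |1|->2, |5|->9, |4|->7, |4|->7, |2|->4, |1|->2, |4|->7
Step 3: Attach original signs; sum ranks with positive sign and with negative sign.
W+ = 11 + 10 + 2 + 9 + 2 + 7 = 41
W- = 5 + 2 + 7 + 7 + 4 = 25
(Check: W+ + W- = 66 should equal n(n+1)/2 = 66.)
Step 4: Test statistic W = min(W+, W-) = 25.
Step 5: Ties in |d|, so use the tie-corrected normal approximation.
        E[W] = n(n+1)/4 = 11*12/4 = 33.
        Tie groups: |d|=1 (t=3), |d|=4 (t=3); sum(t^3 - t) = 48.
        Var[W] = n(n+1)(2n+1)/24 - sum(t^3-t)/48 = 3036/24 - 48/48 = 125.5.
        z = (W - E[W]) / sqrt(Var[W]) = (25 - 33) / 11.2027 = -0.7141.
        Two-sided p = 2*Phi(z) = 0.475156.
Step 6: alpha = 0.05. fail to reject H0.

W+ = 41, W- = 25, W = min = 25, p = 0.475156, fail to reject H0.


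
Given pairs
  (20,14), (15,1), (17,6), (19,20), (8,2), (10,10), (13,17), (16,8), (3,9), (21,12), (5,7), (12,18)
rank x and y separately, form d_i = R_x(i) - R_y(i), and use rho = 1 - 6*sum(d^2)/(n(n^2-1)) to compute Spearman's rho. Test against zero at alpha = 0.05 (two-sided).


Step 1: Rank x and y separately (midranks; no ties here).
rank(x): 20->11, 15->7, 17->9, 19->10, 8->3, 10->4, 13->6, 16->8, 3->1, 21->12, 5->2, 12->5
rank(y): 14->9, 1->1, 6->3, 20->12, 2->2, 10->7, 17->10, 8->5, 9->6, 12->8, 7->4, 18->11
Step 2: d_i = R_x(i) - R_y(i); compute d_i^2.
  (11-9)^2=4, (7-1)^2=36, (9-3)^2=36, (10-12)^2=4, (3-2)^2=1, (4-7)^2=9, (6-10)^2=16, (8-5)^2=9, (1-6)^2=25, (12-8)^2=16, (2-4)^2=4, (5-11)^2=36
sum(d^2) = 196.
Step 3: rho = 1 - 6*196 / (12*(12^2 - 1)) = 1 - 1176/1716 = 0.314685.
Step 4: Under H0, t = rho * sqrt((n-2)/(1-rho^2)) = 1.0484 ~ t(10).
Step 5: Two-sided p-value from the t-distribution with 10 df = 0.319139.
Step 6: alpha = 0.05. fail to reject H0.

rho = 0.3147, p = 0.319139, fail to reject H0 at alpha = 0.05.


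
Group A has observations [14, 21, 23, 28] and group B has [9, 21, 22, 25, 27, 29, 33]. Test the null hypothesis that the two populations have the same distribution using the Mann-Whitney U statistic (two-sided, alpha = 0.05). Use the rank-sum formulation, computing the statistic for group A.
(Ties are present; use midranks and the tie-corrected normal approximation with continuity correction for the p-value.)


Step 1: Combine and sort all 11 observations; assign midranks.
sorted (value, group): (9,Y), (14,X), (21,X), (21,Y), (22,Y), (23,X), (25,Y), (27,Y), (28,X), (29,Y), (33,Y)
ranks: 9->1, 14->2, 21->3.5, 21->3.5, 22->5, 23->6, 25->7, 27->8, 28->9, 29->10, 33->11
Step 2: Rank sum for X: R1 = 2 + 3.5 + 6 + 9 = 20.5.
Step 3: U_X = R1 - n1(n1+1)/2 = 20.5 - 4*5/2 = 20.5 - 10 = 10.5.
       U_Y = n1*n2 - U_X = 28 - 10.5 = 17.5.
Step 4: Ties are present, so use the tie-corrected normal approximation (with continuity correction) for the p-value.
Step 5: p-value = 0.569872; compare to alpha = 0.05. fail to reject H0.

U_X = 10.5, p = 0.569872, fail to reject H0 at alpha = 0.05.


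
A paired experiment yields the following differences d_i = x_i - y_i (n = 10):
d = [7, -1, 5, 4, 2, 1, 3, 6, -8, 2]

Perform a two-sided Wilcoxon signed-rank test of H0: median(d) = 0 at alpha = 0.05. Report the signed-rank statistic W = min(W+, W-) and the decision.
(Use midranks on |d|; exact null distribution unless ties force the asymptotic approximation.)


Step 1: Drop any zero differences (none here) and take |d_i|.
|d| = [7, 1, 5, 4, 2, 1, 3, 6, 8, 2]
Step 2: Midrank |d_i| (ties get averaged ranks).
ranks: |7|->9, |1|->1.5, |5|->7, |4|->6, |2|->3.5, |1|->1.5, |3|->5, |6|->8, |8|->10, |2|->3.5
Step 3: Attach original signs; sum ranks with positive sign and with negative sign.
W+ = 9 + 7 + 6 + 3.5 + 1.5 + 5 + 8 + 3.5 = 43.5
W- = 1.5 + 10 = 11.5
(Check: W+ + W- = 55 should equal n(n+1)/2 = 55.)
Step 4: Test statistic W = min(W+, W-) = 11.5.
Step 5: Ties in |d|, so use the tie-corrected normal approximation.
        E[W] = n(n+1)/4 = 10*11/4 = 27.5.
        Tie groups: |d|=1 (t=2), |d|=2 (t=2); sum(t^3 - t) = 12.
        Var[W] = n(n+1)(2n+1)/24 - sum(t^3-t)/48 = 2310/24 - 12/48 = 96.
        z = (W - E[W]) / sqrt(Var[W]) = (11.5 - 27.5) / 9.7980 = -1.6330.
        Two-sided p = 2*Phi(z) = 0.102470.
Step 6: alpha = 0.05. fail to reject H0.

W+ = 43.5, W- = 11.5, W = min = 11.5, p = 0.102470, fail to reject H0.


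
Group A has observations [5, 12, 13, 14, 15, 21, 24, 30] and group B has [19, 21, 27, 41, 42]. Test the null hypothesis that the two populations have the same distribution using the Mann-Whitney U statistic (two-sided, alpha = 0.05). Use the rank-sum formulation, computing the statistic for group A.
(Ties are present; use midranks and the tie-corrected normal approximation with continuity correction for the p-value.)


Step 1: Combine and sort all 13 observations; assign midranks.
sorted (value, group): (5,X), (12,X), (13,X), (14,X), (15,X), (19,Y), (21,X), (21,Y), (24,X), (27,Y), (30,X), (41,Y), (42,Y)
ranks: 5->1, 12->2, 13->3, 14->4, 15->5, 19->6, 21->7.5, 21->7.5, 24->9, 27->10, 30->11, 41->12, 42->13
Step 2: Rank sum for X: R1 = 1 + 2 + 3 + 4 + 5 + 7.5 + 9 + 11 = 42.5.
Step 3: U_X = R1 - n1(n1+1)/2 = 42.5 - 8*9/2 = 42.5 - 36 = 6.5.
       U_Y = n1*n2 - U_X = 40 - 6.5 = 33.5.
Step 4: Ties are present, so use the tie-corrected normal approximation (with continuity correction) for the p-value.
Step 5: p-value = 0.056699; compare to alpha = 0.05. fail to reject H0.

U_X = 6.5, p = 0.056699, fail to reject H0 at alpha = 0.05.


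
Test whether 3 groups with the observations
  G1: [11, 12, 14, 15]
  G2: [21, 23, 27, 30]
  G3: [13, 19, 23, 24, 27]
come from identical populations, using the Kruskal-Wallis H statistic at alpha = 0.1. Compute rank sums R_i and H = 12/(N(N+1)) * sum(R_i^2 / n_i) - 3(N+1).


Step 1: Combine all N = 13 observations and assign midranks.
sorted (value, group, rank): (11,G1,1), (12,G1,2), (13,G3,3), (14,G1,4), (15,G1,5), (19,G3,6), (21,G2,7), (23,G2,8.5), (23,G3,8.5), (24,G3,10), (27,G2,11.5), (27,G3,11.5), (30,G2,13)
Step 2: Sum ranks within each group.
R_1 = 12 (n_1 = 4)
R_2 = 40 (n_2 = 4)
R_3 = 39 (n_3 = 5)
Step 3: H = 12/(N(N+1)) * sum(R_i^2/n_i) - 3(N+1)
     = 12/(13*14) * (12^2/4 + 40^2/4 + 39^2/5) - 3*14
     = 0.065934 * 740.2 - 42
     = 6.804396.
Step 4: Ties present; correction factor C = 1 - 12/(13^3 - 13) = 0.994505. Corrected H = 6.804396 / 0.994505 = 6.841989.
Step 5: Under H0, H ~ chi^2(2); p-value = 0.032680.
Step 6: alpha = 0.1. reject H0.

H = 6.8420, df = 2, p = 0.032680, reject H0.


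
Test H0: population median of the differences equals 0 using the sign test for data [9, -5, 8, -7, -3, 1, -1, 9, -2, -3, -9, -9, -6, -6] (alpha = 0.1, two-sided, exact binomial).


Step 1: Discard zero differences. Original n = 14; n_eff = number of nonzero differences = 14.
Nonzero differences (with sign): +9, -5, +8, -7, -3, +1, -1, +9, -2, -3, -9, -9, -6, -6
Step 2: Count signs: positive = 4, negative = 10.
Step 3: Under H0: P(positive) = 0.5, so the number of positives S ~ Bin(14, 0.5).
Step 4: Two-sided exact p-value = sum of Bin(14,0.5) probabilities at or below the observed probability = 0.179565.
Step 5: alpha = 0.1. fail to reject H0.

n_eff = 14, pos = 4, neg = 10, p = 0.179565, fail to reject H0.


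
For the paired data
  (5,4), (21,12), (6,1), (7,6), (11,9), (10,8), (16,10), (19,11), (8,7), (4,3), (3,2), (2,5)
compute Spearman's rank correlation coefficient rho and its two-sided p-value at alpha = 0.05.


Step 1: Rank x and y separately (midranks; no ties here).
rank(x): 5->4, 21->12, 6->5, 7->6, 11->9, 10->8, 16->10, 19->11, 8->7, 4->3, 3->2, 2->1
rank(y): 4->4, 12->12, 1->1, 6->6, 9->9, 8->8, 10->10, 11->11, 7->7, 3->3, 2->2, 5->5
Step 2: d_i = R_x(i) - R_y(i); compute d_i^2.
  (4-4)^2=0, (12-12)^2=0, (5-1)^2=16, (6-6)^2=0, (9-9)^2=0, (8-8)^2=0, (10-10)^2=0, (11-11)^2=0, (7-7)^2=0, (3-3)^2=0, (2-2)^2=0, (1-5)^2=16
sum(d^2) = 32.
Step 3: rho = 1 - 6*32 / (12*(12^2 - 1)) = 1 - 192/1716 = 0.888112.
Step 4: Under H0, t = rho * sqrt((n-2)/(1-rho^2)) = 6.1103 ~ t(10).
Step 5: Two-sided p-value from the t-distribution with 10 df = 0.000114.
Step 6: alpha = 0.05. reject H0.

rho = 0.8881, p = 0.000114, reject H0 at alpha = 0.05.


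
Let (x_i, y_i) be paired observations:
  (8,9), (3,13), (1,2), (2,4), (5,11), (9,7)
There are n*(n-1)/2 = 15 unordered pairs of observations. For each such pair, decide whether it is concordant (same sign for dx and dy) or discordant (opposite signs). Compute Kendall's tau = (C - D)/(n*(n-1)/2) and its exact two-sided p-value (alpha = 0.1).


Step 1: Enumerate the 15 unordered pairs (i,j) with i<j and classify each by sign(x_j-x_i) * sign(y_j-y_i).
  (1,2):dx=-5,dy=+4->D; (1,3):dx=-7,dy=-7->C; (1,4):dx=-6,dy=-5->C; (1,5):dx=-3,dy=+2->D
  (1,6):dx=+1,dy=-2->D; (2,3):dx=-2,dy=-11->C; (2,4):dx=-1,dy=-9->C; (2,5):dx=+2,dy=-2->D
  (2,6):dx=+6,dy=-6->D; (3,4):dx=+1,dy=+2->C; (3,5):dx=+4,dy=+9->C; (3,6):dx=+8,dy=+5->C
  (4,5):dx=+3,dy=+7->C; (4,6):dx=+7,dy=+3->C; (5,6):dx=+4,dy=-4->D
Step 2: C = 9, D = 6, total pairs = 15.
Step 3: tau = (C - D)/(n(n-1)/2) = (9 - 6)/15 = 0.200000.
Step 4: Exact two-sided p-value (enumerate n! = 720 permutations of y under H0): p = 0.719444.
Step 5: alpha = 0.1. fail to reject H0.

tau_b = 0.2000 (C=9, D=6), p = 0.719444, fail to reject H0.


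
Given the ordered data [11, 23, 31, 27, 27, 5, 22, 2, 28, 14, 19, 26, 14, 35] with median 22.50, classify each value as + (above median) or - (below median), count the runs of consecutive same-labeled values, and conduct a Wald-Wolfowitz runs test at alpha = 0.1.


Step 1: Compute median = 22.50; label A = above, B = below.
Labels in order: BAAAABBBABBABA  (n_A = 7, n_B = 7)
Step 2: Count runs R = 8.
Step 3: Under H0 (random ordering), E[R] = 2*n_A*n_B/(n_A+n_B) + 1 = 2*7*7/14 + 1 = 8.0000.
        Var[R] = 2*n_A*n_B*(2*n_A*n_B - n_A - n_B) / ((n_A+n_B)^2 * (n_A+n_B-1)) = 8232/2548 = 3.2308.
        SD[R] = 1.7974.
Step 4: R = E[R], so z = 0 with no continuity correction.
Step 5: Two-sided p-value via normal approximation = 2*(1 - Phi(|z|)) = 1.000000.
Step 6: alpha = 0.1. fail to reject H0.

R = 8, z = 0.0000, p = 1.000000, fail to reject H0.


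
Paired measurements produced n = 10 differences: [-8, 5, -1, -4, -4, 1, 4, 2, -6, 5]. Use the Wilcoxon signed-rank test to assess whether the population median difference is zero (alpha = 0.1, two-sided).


Step 1: Drop any zero differences (none here) and take |d_i|.
|d| = [8, 5, 1, 4, 4, 1, 4, 2, 6, 5]
Step 2: Midrank |d_i| (ties get averaged ranks).
ranks: |8|->10, |5|->7.5, |1|->1.5, |4|->5, |4|->5, |1|->1.5, |4|->5, |2|->3, |6|->9, |5|->7.5
Step 3: Attach original signs; sum ranks with positive sign and with negative sign.
W+ = 7.5 + 1.5 + 5 + 3 + 7.5 = 24.5
W- = 10 + 1.5 + 5 + 5 + 9 = 30.5
(Check: W+ + W- = 55 should equal n(n+1)/2 = 55.)
Step 4: Test statistic W = min(W+, W-) = 24.5.
Step 5: Ties in |d|, so use the tie-corrected normal approximation.
        E[W] = n(n+1)/4 = 10*11/4 = 27.5.
        Tie groups: |d|=1 (t=2), |d|=4 (t=3), |d|=5 (t=2); sum(t^3 - t) = 36.
        Var[W] = n(n+1)(2n+1)/24 - sum(t^3-t)/48 = 2310/24 - 36/48 = 95.5.
        z = (W - E[W]) / sqrt(Var[W]) = (24.5 - 27.5) / 9.7724 = -0.3070.
        Two-sided p = 2*Phi(z) = 0.758853.
Step 6: alpha = 0.1. fail to reject H0.

W+ = 24.5, W- = 30.5, W = min = 24.5, p = 0.758853, fail to reject H0.


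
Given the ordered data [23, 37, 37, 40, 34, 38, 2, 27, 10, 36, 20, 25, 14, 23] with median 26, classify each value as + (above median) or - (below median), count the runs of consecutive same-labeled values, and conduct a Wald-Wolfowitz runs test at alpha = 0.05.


Step 1: Compute median = 26; label A = above, B = below.
Labels in order: BAAAAABABABBBB  (n_A = 7, n_B = 7)
Step 2: Count runs R = 7.
Step 3: Under H0 (random ordering), E[R] = 2*n_A*n_B/(n_A+n_B) + 1 = 2*7*7/14 + 1 = 8.0000.
        Var[R] = 2*n_A*n_B*(2*n_A*n_B - n_A - n_B) / ((n_A+n_B)^2 * (n_A+n_B-1)) = 8232/2548 = 3.2308.
        SD[R] = 1.7974.
Step 4: Continuity-corrected z = (R + 0.5 - E[R]) / SD[R] = (7 + 0.5 - 8.0000) / 1.7974 = -0.2782.
Step 5: Two-sided p-value via normal approximation = 2*(1 - Phi(|z|)) = 0.780879.
Step 6: alpha = 0.05. fail to reject H0.

R = 7, z = -0.2782, p = 0.780879, fail to reject H0.


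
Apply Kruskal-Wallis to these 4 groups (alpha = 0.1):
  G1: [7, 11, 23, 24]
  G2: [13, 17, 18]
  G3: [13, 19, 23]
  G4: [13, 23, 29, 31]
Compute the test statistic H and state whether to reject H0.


Step 1: Combine all N = 14 observations and assign midranks.
sorted (value, group, rank): (7,G1,1), (11,G1,2), (13,G2,4), (13,G3,4), (13,G4,4), (17,G2,6), (18,G2,7), (19,G3,8), (23,G1,10), (23,G3,10), (23,G4,10), (24,G1,12), (29,G4,13), (31,G4,14)
Step 2: Sum ranks within each group.
R_1 = 25 (n_1 = 4)
R_2 = 17 (n_2 = 3)
R_3 = 22 (n_3 = 3)
R_4 = 41 (n_4 = 4)
Step 3: H = 12/(N(N+1)) * sum(R_i^2/n_i) - 3(N+1)
     = 12/(14*15) * (25^2/4 + 17^2/3 + 22^2/3 + 41^2/4) - 3*15
     = 0.057143 * 834.167 - 45
     = 2.666667.
Step 4: Ties present; correction factor C = 1 - 48/(14^3 - 14) = 0.982418. Corrected H = 2.666667 / 0.982418 = 2.714392.
Step 5: Under H0, H ~ chi^2(3); p-value = 0.437787.
Step 6: alpha = 0.1. fail to reject H0.

H = 2.7144, df = 3, p = 0.437787, fail to reject H0.


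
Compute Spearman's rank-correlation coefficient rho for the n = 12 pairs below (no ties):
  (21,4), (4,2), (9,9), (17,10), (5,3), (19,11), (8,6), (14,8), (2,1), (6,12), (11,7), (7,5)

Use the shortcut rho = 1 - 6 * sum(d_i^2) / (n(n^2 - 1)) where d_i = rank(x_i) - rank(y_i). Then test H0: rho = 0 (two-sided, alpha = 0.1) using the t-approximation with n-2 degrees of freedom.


Step 1: Rank x and y separately (midranks; no ties here).
rank(x): 21->12, 4->2, 9->7, 17->10, 5->3, 19->11, 8->6, 14->9, 2->1, 6->4, 11->8, 7->5
rank(y): 4->4, 2->2, 9->9, 10->10, 3->3, 11->11, 6->6, 8->8, 1->1, 12->12, 7->7, 5->5
Step 2: d_i = R_x(i) - R_y(i); compute d_i^2.
  (12-4)^2=64, (2-2)^2=0, (7-9)^2=4, (10-10)^2=0, (3-3)^2=0, (11-11)^2=0, (6-6)^2=0, (9-8)^2=1, (1-1)^2=0, (4-12)^2=64, (8-7)^2=1, (5-5)^2=0
sum(d^2) = 134.
Step 3: rho = 1 - 6*134 / (12*(12^2 - 1)) = 1 - 804/1716 = 0.531469.
Step 4: Under H0, t = rho * sqrt((n-2)/(1-rho^2)) = 1.9841 ~ t(10).
Step 5: Two-sided p-value from the t-distribution with 10 df = 0.075362.
Step 6: alpha = 0.1. reject H0.

rho = 0.5315, p = 0.075362, reject H0 at alpha = 0.1.
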